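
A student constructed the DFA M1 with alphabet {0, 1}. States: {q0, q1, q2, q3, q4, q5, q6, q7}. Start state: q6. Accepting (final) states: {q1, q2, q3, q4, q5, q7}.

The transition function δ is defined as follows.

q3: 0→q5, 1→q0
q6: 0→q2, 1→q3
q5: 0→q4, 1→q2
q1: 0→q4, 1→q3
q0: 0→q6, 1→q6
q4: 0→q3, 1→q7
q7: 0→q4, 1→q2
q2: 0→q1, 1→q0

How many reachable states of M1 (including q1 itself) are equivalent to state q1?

3

Start with accepting vs non-accepting: {q1,q2,q3,q4,q5,q7} | {q0,q6}.
Split {q1,q2,q3,q4,q5,q7} by δ(·,1) → {q1,q4,q5,q7} and {q2,q3}.
Split {q1,q4,q5,q7} by δ(·,0) → {q1,q5,q7} and {q4}.
Refine {q0,q6} on symbol 0: members go to different blocks, giving {q0} and {q6}.
The partition is now stable with 5 blocks: {q1,q5,q7} | {q0} | {q2,q3} | {q4} | {q6}.
State q1 belongs to the block {q1,q5,q7}, which has 3 states.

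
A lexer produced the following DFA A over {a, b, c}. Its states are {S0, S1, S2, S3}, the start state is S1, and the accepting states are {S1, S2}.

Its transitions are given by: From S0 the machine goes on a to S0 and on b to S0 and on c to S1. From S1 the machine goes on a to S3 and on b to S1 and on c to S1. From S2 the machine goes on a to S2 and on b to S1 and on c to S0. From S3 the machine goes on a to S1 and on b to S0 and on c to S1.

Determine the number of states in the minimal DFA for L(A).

3

First remove the unreachable states {S2}; 3 states remain.
Initial partition by acceptance: {S1} | {S0,S3}.
Refine {S0,S3} on symbol a: members go to different blocks, giving {S0} and {S3}.
Stable partition: {S1} | {S0} | {S3} — 3 equivalence classes.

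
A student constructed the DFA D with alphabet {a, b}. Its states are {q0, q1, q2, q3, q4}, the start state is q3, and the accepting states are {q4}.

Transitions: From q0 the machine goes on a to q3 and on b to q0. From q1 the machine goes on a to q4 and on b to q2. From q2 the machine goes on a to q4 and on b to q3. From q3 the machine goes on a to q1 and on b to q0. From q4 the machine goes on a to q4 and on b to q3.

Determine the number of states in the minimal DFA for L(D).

Every state is reachable, so we keep all 5.
P0 = {q4} | {q0,q1,q2,q3}.
On input a, block {q0,q1,q2,q3} splits into {q0,q3} and {q1,q2}.
Refine {q0,q3} on symbol a: members go to different blocks, giving {q0} and {q3}.
On input b, block {q1,q2} splits into {q1} and {q2}.
No further refinement is possible. Final partition (5 blocks): {q4} | {q0} | {q1} | {q3} | {q2}.

5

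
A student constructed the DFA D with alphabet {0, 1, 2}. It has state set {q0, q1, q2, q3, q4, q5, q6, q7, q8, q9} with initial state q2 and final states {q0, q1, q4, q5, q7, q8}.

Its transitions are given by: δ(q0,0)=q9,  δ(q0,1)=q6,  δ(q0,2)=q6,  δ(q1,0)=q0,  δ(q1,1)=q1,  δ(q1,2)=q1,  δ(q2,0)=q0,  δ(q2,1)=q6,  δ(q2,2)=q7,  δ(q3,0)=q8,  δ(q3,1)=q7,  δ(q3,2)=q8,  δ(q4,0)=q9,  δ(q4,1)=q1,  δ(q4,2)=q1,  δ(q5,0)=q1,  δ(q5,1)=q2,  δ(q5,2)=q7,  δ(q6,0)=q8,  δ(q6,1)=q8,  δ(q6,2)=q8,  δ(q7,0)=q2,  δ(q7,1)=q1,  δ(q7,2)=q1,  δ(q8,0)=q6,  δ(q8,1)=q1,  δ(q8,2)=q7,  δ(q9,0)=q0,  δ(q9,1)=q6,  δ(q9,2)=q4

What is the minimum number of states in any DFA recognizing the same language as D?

Reachable states from the start: {q0,q1,q2,q4,q6,q7,q8,q9}. Unreachable: {q3,q5} — drop them.
Initial partition by acceptance: {q0,q1,q4,q7,q8} | {q2,q6,q9}.
Split {q0,q1,q4,q7,q8} by δ(·,0) → {q0,q4,q7,q8} and {q1}.
On input 1, block {q0,q4,q7,q8} splits into {q4,q7,q8} and {q0}.
Split {q4,q7,q8} by δ(·,2) → {q4,q7} and {q8}.
Split {q2,q6,q9} by δ(·,0) → {q2,q9} and {q6}.
The partition is now stable with 6 blocks: {q4,q7} | {q2,q9} | {q1} | {q0} | {q8} | {q6}.

6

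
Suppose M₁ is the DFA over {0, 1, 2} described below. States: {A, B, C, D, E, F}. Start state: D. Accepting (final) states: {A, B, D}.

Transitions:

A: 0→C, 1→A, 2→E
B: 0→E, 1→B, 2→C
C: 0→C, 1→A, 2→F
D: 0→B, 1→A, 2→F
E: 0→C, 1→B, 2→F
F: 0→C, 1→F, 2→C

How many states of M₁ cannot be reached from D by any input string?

A breadth-first search from the start state visits every state.

0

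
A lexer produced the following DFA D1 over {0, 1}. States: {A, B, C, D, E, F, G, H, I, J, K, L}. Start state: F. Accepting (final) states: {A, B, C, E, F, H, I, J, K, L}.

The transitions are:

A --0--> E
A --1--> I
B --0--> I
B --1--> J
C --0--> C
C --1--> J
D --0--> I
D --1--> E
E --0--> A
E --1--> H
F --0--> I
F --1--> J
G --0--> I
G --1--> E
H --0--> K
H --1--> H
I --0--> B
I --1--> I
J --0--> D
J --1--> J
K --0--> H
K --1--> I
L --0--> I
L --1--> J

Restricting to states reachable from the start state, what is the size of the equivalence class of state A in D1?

Reachable states from the start: {A,B,D,E,F,H,I,J,K}. Unreachable: {C,G,L} — drop them.
Start with accepting vs non-accepting: {A,B,E,F,H,I,J,K} | {D}.
Refine {A,B,E,F,H,I,J,K} on symbol 0: members go to different blocks, giving {A,B,E,F,H,I,K} and {J}.
Refine {A,B,E,F,H,I,K} on symbol 1: members go to different blocks, giving {A,E,H,I,K} and {B,F}.
On input 0, block {A,E,H,I,K} splits into {A,E,H,K} and {I}.
Split {A,E,H,K} by δ(·,1) → {A,K} and {E,H}.
The partition is now stable with 6 blocks: {A,K} | {D} | {J} | {B,F} | {I} | {E,H}.
The equivalence class containing A is {A,K}, of size 2.

2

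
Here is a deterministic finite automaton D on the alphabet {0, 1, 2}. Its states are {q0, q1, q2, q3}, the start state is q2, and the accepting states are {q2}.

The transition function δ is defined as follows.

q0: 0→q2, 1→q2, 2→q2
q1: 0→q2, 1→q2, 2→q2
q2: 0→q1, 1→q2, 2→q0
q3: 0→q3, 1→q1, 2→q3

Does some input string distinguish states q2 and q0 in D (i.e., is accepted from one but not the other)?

Yes

Reachable states from the start: {q0,q1,q2}. Unreachable: {q3} — drop them.
P0 = {q2} | {q0,q1}.
Stable partition: {q2} | {q0,q1} — 2 equivalence classes.
q2 and q0 end up in different blocks, so they are distinguishable. For instance, the string 'ε' is accepted from only q2.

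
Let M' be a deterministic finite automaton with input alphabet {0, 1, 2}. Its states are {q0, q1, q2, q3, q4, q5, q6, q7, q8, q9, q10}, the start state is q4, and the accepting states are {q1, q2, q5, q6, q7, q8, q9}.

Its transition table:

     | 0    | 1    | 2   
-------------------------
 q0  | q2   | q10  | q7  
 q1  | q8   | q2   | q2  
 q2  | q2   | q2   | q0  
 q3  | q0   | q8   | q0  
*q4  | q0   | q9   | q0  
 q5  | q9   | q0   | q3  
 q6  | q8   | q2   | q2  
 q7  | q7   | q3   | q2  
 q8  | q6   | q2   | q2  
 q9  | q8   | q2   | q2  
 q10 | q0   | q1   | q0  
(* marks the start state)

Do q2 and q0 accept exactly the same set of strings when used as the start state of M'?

Reachable states from the start: {q0,q1,q2,q3,q4,q6,q7,q8,q9,q10}. Unreachable: {q5} — drop them.
Initial partition by acceptance: {q1,q2,q6,q7,q8,q9} | {q0,q3,q4,q10}.
On input 1, block {q1,q2,q6,q7,q8,q9} splits into {q1,q2,q6,q8,q9} and {q7}.
Refine {q1,q2,q6,q8,q9} on symbol 2: members go to different blocks, giving {q1,q6,q8,q9} and {q2}.
On input 0, block {q0,q3,q4,q10} splits into {q3,q4,q10} and {q0}.
Stable partition: {q1,q6,q8,q9} | {q3,q4,q10} | {q7} | {q2} | {q0} — 5 equivalence classes.
q2 and q0 end up in different blocks, so they are distinguishable. For instance, the string 'ε' is accepted from only q2.

No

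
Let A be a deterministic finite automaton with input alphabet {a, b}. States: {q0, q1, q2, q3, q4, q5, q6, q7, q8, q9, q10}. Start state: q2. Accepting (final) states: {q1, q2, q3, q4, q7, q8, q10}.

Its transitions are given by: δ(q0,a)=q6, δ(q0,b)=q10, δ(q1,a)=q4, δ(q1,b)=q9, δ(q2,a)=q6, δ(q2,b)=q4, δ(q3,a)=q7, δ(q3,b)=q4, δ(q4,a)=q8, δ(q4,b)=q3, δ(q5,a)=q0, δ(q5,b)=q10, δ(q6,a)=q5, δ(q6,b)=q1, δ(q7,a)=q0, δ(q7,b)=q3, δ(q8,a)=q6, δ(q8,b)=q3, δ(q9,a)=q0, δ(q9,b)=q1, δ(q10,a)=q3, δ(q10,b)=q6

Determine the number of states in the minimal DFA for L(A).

P0 = {q1,q2,q3,q4,q7,q8,q10} | {q0,q5,q6,q9}.
Refine {q1,q2,q3,q4,q7,q8,q10} on symbol a: members go to different blocks, giving {q1,q3,q4,q10} and {q2,q7,q8}.
On input a, block {q1,q3,q4,q10} splits into {q1,q10} and {q3,q4}.
No further refinement is possible. Final partition (4 blocks): {q1,q10} | {q0,q5,q6,q9} | {q2,q7,q8} | {q3,q4}.

4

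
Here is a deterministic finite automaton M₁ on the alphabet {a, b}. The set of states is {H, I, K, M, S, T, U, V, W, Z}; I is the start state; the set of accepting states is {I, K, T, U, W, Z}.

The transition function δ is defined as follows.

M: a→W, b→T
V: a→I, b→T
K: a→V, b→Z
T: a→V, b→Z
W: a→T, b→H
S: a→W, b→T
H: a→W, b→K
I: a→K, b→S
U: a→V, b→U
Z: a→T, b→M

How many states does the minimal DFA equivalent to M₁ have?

3

States {U} cannot be reached from the start state, so discard them.
P0 = {I,K,T,W,Z} | {H,M,S,V}.
Split {I,K,T,W,Z} by δ(·,a) → {I,W,Z} and {K,T}.
No further refinement is possible. Final partition (3 blocks): {I,W,Z} | {H,M,S,V} | {K,T}.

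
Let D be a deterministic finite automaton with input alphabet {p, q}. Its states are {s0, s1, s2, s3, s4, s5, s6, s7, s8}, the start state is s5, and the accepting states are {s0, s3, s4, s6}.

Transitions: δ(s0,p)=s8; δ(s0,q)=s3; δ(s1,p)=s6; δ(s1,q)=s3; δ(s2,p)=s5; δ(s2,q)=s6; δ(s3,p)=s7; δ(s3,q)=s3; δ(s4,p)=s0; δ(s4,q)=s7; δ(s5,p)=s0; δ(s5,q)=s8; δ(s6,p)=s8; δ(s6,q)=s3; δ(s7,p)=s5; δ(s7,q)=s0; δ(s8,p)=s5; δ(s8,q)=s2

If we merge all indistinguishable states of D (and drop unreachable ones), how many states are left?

5

States {s1,s4} cannot be reached from the start state, so discard them.
P0 = {s0,s3,s6} | {s2,s5,s7,s8}.
On input p, block {s2,s5,s7,s8} splits into {s2,s7,s8} and {s5}.
Refine {s2,s7,s8} on symbol q: members go to different blocks, giving {s2,s7} and {s8}.
Refine {s0,s3,s6} on symbol p: members go to different blocks, giving {s0,s6} and {s3}.
No further refinement is possible. Final partition (5 blocks): {s0,s6} | {s2,s7} | {s5} | {s8} | {s3}.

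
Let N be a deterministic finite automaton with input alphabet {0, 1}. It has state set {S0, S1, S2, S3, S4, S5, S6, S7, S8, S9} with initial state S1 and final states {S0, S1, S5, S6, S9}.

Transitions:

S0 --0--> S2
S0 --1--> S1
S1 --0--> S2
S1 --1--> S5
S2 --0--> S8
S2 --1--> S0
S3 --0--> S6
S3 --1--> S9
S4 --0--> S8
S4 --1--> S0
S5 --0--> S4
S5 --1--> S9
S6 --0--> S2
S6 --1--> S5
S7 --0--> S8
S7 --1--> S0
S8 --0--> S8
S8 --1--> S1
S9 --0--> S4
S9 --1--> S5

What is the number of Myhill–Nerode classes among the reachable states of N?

Reachable states from the start: {S0,S1,S2,S4,S5,S8,S9}. Unreachable: {S3,S6,S7} — drop them.
Initial partition by acceptance: {S0,S1,S5,S9} | {S2,S4,S8}.
No further refinement is possible. Final partition (2 blocks): {S0,S1,S5,S9} | {S2,S4,S8}.

2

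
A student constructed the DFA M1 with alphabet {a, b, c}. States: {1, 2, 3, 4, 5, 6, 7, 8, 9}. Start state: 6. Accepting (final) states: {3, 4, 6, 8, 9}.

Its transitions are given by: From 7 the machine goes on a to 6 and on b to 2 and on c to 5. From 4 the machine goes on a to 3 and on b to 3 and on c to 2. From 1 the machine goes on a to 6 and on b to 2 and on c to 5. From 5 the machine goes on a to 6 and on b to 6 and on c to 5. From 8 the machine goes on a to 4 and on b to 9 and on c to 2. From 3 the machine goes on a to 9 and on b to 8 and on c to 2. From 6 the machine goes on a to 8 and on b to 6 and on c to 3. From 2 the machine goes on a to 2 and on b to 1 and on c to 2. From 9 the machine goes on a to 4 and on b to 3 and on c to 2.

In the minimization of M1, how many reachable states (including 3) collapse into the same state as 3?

4

First remove the unreachable states {7}; 8 states remain.
Initial partition by acceptance: {3,4,6,8,9} | {1,2,5}.
On input c, block {3,4,6,8,9} splits into {3,4,8,9} and {6}.
On input a, block {1,2,5} splits into {1,5} and {2}.
Refine {1,5} on symbol b: members go to different blocks, giving {1} and {5}.
Stable partition: {3,4,8,9} | {1} | {6} | {2} | {5} — 5 equivalence classes.
The equivalence class containing 3 is {3,4,8,9}, of size 4.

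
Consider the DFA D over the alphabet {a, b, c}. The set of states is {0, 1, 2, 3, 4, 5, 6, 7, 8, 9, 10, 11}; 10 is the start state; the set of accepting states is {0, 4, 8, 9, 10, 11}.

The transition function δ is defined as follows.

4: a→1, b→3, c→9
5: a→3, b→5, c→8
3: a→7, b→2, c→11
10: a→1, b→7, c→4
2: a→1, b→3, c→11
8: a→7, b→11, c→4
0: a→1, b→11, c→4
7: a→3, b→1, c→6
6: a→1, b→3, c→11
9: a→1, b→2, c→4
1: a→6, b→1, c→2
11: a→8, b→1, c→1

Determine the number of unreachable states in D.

2

Starting at 10 and following transitions, the reachable set is {1, 2, 3, 4, 6, 7, 8, 9, 10, 11}. That leaves 0, 5 unreachable — 2 in total.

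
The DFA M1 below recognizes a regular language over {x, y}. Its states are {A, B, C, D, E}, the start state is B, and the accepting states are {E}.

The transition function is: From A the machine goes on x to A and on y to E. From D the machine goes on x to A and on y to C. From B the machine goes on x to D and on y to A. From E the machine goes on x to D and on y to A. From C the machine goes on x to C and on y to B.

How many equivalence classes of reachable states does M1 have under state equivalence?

5

All states are reachable from the start state.
Initial partition by acceptance: {E} | {A,B,C,D}.
Refine {A,B,C,D} on symbol y: members go to different blocks, giving {B,C,D} and {A}.
Split {B,C,D} by δ(·,x) → {B,C} and {D}.
Refine {B,C} on symbol x: members go to different blocks, giving {B} and {C}.
Stable partition: {E} | {B} | {A} | {D} | {C} — 5 equivalence classes.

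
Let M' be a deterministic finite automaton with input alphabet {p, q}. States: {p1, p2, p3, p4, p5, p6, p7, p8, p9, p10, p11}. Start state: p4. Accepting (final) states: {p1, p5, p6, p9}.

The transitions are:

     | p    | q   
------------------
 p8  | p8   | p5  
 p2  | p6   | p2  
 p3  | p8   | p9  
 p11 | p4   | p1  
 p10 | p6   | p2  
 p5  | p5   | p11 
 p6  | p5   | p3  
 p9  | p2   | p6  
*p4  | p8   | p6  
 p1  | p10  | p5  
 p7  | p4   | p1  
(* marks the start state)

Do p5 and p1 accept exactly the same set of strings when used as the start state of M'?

No

Reachable states from the start: {p1,p2,p3,p4,p5,p6,p8,p9,p10,p11}. Unreachable: {p7} — drop them.
Initial partition by acceptance: {p1,p5,p6,p9} | {p2,p3,p4,p8,p10,p11}.
Split {p1,p5,p6,p9} by δ(·,p) → {p1,p9} and {p5,p6}.
Refine {p2,p3,p4,p8,p10,p11} on symbol p: members go to different blocks, giving {p3,p4,p8,p11} and {p2,p10}.
Refine {p3,p4,p8,p11} on symbol q: members go to different blocks, giving {p3,p11} and {p4,p8}.
No further refinement is possible. Final partition (5 blocks): {p1,p9} | {p3,p11} | {p5,p6} | {p2,p10} | {p4,p8}.
p5 and p1 end up in different blocks, so they are distinguishable. For instance, the string 'p' is accepted from only p5.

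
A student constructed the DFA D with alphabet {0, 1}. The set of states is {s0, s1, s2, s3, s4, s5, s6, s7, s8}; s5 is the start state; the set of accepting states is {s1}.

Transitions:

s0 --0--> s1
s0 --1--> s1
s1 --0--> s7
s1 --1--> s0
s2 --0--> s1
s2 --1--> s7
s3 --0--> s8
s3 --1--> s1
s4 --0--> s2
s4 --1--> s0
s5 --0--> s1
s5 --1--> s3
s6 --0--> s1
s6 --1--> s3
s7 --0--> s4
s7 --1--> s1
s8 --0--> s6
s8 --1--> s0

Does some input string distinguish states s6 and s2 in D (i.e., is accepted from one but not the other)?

Every state is reachable, so we keep all 9.
Start with accepting vs non-accepting: {s1} | {s0,s2,s3,s4,s5,s6,s7,s8}.
Split {s0,s2,s3,s4,s5,s6,s7,s8} by δ(·,0) → {s0,s2,s5,s6} and {s3,s4,s7,s8}.
Split {s0,s2,s5,s6} by δ(·,1) → {s2,s5,s6} and {s0}.
On input 0, block {s3,s4,s7,s8} splits into {s3,s7} and {s4,s8}.
No further refinement is possible. Final partition (5 blocks): {s1} | {s2,s5,s6} | {s3,s7} | {s0} | {s4,s8}.
s6 and s2 lie in the same block of the stable partition, so they are equivalent — no string distinguishes them.

No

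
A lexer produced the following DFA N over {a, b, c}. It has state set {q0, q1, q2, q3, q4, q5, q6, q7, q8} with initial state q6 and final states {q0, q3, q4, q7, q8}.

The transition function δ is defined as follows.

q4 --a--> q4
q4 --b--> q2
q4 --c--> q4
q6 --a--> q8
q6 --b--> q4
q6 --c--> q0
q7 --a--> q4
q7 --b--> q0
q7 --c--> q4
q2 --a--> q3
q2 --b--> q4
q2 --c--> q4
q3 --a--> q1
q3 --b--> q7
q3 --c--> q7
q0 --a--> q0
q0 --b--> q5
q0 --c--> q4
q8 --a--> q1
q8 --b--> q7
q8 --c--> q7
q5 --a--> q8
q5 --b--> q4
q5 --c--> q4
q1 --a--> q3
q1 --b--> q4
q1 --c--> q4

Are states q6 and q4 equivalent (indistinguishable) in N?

Start with accepting vs non-accepting: {q0,q3,q4,q7,q8} | {q1,q2,q5,q6}.
On input a, block {q0,q3,q4,q7,q8} splits into {q0,q4,q7} and {q3,q8}.
Split {q0,q4,q7} by δ(·,b) → {q0,q4} and {q7}.
No further refinement is possible. Final partition (4 blocks): {q0,q4} | {q1,q2,q5,q6} | {q3,q8} | {q7}.
q6 and q4 end up in different blocks, so they are distinguishable. For instance, the string 'ε' is accepted from only q4.

No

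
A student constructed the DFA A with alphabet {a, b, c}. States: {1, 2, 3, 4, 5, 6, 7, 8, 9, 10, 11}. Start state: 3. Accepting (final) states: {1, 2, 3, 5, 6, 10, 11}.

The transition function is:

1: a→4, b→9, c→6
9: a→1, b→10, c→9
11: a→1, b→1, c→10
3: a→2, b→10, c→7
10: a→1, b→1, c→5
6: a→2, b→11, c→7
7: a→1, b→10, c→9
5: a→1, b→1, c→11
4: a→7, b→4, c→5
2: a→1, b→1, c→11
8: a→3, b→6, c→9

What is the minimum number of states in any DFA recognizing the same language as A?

First remove the unreachable states {8}; 10 states remain.
Start with accepting vs non-accepting: {1,2,3,5,6,10,11} | {4,7,9}.
Refine {1,2,3,5,6,10,11} on symbol a: members go to different blocks, giving {2,3,5,6,10,11} and {1}.
Split {2,3,5,6,10,11} by δ(·,a) → {2,5,10,11} and {3,6}.
Refine {4,7,9} on symbol a: members go to different blocks, giving {7,9} and {4}.
The partition is now stable with 5 blocks: {2,5,10,11} | {7,9} | {1} | {3,6} | {4}.

5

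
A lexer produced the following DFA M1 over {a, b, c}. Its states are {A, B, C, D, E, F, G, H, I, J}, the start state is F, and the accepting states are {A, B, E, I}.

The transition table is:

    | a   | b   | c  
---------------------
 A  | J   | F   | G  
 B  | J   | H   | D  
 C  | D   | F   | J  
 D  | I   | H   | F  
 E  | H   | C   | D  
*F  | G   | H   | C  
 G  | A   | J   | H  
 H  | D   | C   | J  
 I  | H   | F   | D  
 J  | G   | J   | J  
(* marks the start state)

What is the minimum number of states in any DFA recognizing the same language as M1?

States {B,E} cannot be reached from the start state, so discard them.
Initial partition by acceptance: {A,I} | {C,D,F,G,H,J}.
On input a, block {C,D,F,G,H,J} splits into {C,F,H,J} and {D,G}.
Stable partition: {A,I} | {C,F,H,J} | {D,G} — 3 equivalence classes.

3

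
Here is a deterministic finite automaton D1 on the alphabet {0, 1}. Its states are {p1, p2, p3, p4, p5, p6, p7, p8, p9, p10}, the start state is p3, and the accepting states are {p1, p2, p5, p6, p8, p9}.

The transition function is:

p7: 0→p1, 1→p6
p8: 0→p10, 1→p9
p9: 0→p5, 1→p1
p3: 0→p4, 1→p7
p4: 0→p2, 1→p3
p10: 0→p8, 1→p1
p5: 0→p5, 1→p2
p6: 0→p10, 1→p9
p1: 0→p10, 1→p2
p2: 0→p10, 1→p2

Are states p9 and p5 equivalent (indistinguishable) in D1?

Yes

All states are reachable from the start state.
P0 = {p1,p2,p5,p6,p8,p9} | {p3,p4,p7,p10}.
On input 0, block {p1,p2,p5,p6,p8,p9} splits into {p1,p2,p6,p8} and {p5,p9}.
Split {p1,p2,p6,p8} by δ(·,1) → {p1,p2} and {p6,p8}.
Refine {p3,p4,p7,p10} on symbol 0: members go to different blocks, giving {p4,p7} and {p3} and {p10}.
Refine {p4,p7} on symbol 1: members go to different blocks, giving {p4} and {p7}.
No further refinement is possible. Final partition (7 blocks): {p1,p2} | {p4} | {p5,p9} | {p6,p8} | {p3} | {p10} | {p7}.
p9 and p5 lie in the same block of the stable partition, so they are equivalent — no string distinguishes them.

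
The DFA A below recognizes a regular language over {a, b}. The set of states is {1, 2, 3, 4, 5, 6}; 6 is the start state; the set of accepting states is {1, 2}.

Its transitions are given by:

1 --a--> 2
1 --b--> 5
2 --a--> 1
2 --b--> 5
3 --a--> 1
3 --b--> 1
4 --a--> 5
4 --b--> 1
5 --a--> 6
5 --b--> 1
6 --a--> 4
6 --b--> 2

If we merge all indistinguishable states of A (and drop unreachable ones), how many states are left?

Reachable states from the start: {1,2,4,5,6}. Unreachable: {3} — drop them.
Initial partition by acceptance: {1,2} | {4,5,6}.
The partition is now stable with 2 blocks: {1,2} | {4,5,6}.

2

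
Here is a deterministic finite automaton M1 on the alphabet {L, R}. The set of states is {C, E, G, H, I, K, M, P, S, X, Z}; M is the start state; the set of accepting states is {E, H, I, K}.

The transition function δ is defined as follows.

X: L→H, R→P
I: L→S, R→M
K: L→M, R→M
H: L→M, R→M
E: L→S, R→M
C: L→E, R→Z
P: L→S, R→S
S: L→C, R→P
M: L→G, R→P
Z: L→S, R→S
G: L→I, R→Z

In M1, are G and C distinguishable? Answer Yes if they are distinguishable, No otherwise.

No

Reachable states from the start: {C,E,G,I,M,P,S,Z}. Unreachable: {H,K,X} — drop them.
P0 = {E,I} | {C,G,M,P,S,Z}.
Split {C,G,M,P,S,Z} by δ(·,L) → {M,P,S,Z} and {C,G}.
On input L, block {M,P,S,Z} splits into {M,S} and {P,Z}.
The partition is now stable with 4 blocks: {E,I} | {M,S} | {C,G} | {P,Z}.
G and C lie in the same block of the stable partition, so they are equivalent — no string distinguishes them.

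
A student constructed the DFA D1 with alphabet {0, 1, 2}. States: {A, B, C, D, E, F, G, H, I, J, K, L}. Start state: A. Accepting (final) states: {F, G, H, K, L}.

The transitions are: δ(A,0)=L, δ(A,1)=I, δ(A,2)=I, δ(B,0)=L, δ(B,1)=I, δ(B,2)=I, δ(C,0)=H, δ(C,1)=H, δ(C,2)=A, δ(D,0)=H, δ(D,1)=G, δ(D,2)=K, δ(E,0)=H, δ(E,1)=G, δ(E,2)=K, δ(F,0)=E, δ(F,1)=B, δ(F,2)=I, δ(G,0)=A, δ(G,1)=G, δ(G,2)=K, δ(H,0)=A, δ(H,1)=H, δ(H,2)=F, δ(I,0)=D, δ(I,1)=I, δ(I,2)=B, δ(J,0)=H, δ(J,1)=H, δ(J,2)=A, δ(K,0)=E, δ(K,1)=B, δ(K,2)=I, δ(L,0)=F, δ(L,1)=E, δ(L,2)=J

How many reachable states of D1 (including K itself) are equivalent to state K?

2

Reachable states from the start: {A,B,D,E,F,G,H,I,J,K,L}. Unreachable: {C} — drop them.
Initial partition by acceptance: {F,G,H,K,L} | {A,B,D,E,I,J}.
On input 0, block {F,G,H,K,L} splits into {F,G,H,K} and {L}.
On input 1, block {F,G,H,K} splits into {F,K} and {G,H}.
On input 0, block {A,B,D,E,I,J} splits into {D,E,J} and {A,B} and {I}.
Refine {D,E,J} on symbol 2: members go to different blocks, giving {D,E} and {J}.
The partition is now stable with 7 blocks: {F,K} | {D,E} | {L} | {G,H} | {A,B} | {I} | {J}.
State K belongs to the block {F,K}, which has 2 states.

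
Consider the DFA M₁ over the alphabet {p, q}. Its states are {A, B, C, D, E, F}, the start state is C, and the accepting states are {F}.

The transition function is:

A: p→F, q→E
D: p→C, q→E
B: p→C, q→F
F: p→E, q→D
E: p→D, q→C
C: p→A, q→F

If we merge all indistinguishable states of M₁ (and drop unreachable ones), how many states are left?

5

Reachable states from the start: {A,C,D,E,F}. Unreachable: {B} — drop them.
Start with accepting vs non-accepting: {F} | {A,C,D,E}.
On input p, block {A,C,D,E} splits into {C,D,E} and {A}.
Split {C,D,E} by δ(·,p) → {D,E} and {C}.
Split {D,E} by δ(·,p) → {D} and {E}.
The partition is now stable with 5 blocks: {F} | {D} | {A} | {C} | {E}.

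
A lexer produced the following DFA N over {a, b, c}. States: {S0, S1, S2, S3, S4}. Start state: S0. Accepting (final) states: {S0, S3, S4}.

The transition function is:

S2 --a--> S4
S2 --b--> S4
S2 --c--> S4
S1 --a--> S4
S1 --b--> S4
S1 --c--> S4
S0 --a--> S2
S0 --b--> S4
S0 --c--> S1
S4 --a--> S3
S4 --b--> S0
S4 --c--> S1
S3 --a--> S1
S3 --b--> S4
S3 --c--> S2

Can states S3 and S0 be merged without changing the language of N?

Yes

All states are reachable from the start state.
Start with accepting vs non-accepting: {S0,S3,S4} | {S1,S2}.
On input a, block {S0,S3,S4} splits into {S0,S3} and {S4}.
Stable partition: {S0,S3} | {S1,S2} | {S4} — 3 equivalence classes.
S3 and S0 lie in the same block of the stable partition, so they are equivalent — no string distinguishes them.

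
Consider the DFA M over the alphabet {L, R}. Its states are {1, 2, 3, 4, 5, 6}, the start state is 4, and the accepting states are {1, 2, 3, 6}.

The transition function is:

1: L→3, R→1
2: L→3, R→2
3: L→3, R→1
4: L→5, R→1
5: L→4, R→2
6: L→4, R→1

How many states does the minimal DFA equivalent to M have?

2

First remove the unreachable states {6}; 5 states remain.
P0 = {1,2,3} | {4,5}.
The partition is now stable with 2 blocks: {1,2,3} | {4,5}.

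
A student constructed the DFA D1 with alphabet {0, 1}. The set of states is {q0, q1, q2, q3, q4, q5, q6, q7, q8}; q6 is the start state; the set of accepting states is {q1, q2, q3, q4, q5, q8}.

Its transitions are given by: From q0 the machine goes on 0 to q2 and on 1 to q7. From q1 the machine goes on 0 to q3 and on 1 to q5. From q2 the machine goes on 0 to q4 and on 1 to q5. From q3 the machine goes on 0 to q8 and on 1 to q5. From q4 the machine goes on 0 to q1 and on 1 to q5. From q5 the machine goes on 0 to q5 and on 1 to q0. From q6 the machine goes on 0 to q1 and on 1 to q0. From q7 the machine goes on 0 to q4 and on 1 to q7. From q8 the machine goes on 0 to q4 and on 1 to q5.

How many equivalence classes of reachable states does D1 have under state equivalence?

3

All states are reachable from the start state.
Initial partition by acceptance: {q1,q2,q3,q4,q5,q8} | {q0,q6,q7}.
Split {q1,q2,q3,q4,q5,q8} by δ(·,1) → {q1,q2,q3,q4,q8} and {q5}.
Stable partition: {q1,q2,q3,q4,q8} | {q0,q6,q7} | {q5} — 3 equivalence classes.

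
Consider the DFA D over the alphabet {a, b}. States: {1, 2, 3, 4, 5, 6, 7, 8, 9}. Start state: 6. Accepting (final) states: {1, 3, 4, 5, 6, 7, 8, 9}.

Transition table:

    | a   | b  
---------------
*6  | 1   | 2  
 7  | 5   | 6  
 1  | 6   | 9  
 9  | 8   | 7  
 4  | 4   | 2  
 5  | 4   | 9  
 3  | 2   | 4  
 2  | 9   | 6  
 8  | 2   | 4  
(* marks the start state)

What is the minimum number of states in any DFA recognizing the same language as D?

First remove the unreachable states {3}; 8 states remain.
P0 = {1,4,5,6,7,8,9} | {2}.
Split {1,4,5,6,7,8,9} by δ(·,a) → {1,4,5,6,7,9} and {8}.
Refine {1,4,5,6,7,9} on symbol a: members go to different blocks, giving {1,4,5,6,7} and {9}.
On input b, block {1,4,5,6,7} splits into {1,5} and {4,6} and {7}.
Refine {4,6} on symbol a: members go to different blocks, giving {4} and {6}.
Refine {1,5} on symbol a: members go to different blocks, giving {1} and {5}.
The partition is now stable with 8 blocks: {1} | {2} | {8} | {9} | {4} | {7} | {6} | {5}.

8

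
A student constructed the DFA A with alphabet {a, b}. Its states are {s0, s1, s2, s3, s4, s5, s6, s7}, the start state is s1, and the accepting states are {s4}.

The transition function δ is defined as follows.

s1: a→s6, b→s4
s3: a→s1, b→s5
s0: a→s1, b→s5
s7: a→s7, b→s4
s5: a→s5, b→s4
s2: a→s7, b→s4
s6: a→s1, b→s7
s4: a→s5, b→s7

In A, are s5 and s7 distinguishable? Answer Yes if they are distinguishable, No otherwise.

First remove the unreachable states {s0,s2,s3}; 5 states remain.
Initial partition by acceptance: {s4} | {s1,s5,s6,s7}.
Refine {s1,s5,s6,s7} on symbol b: members go to different blocks, giving {s1,s5,s7} and {s6}.
Split {s1,s5,s7} by δ(·,a) → {s5,s7} and {s1}.
Stable partition: {s4} | {s5,s7} | {s6} | {s1} — 4 equivalence classes.
s5 and s7 lie in the same block of the stable partition, so they are equivalent — no string distinguishes them.

No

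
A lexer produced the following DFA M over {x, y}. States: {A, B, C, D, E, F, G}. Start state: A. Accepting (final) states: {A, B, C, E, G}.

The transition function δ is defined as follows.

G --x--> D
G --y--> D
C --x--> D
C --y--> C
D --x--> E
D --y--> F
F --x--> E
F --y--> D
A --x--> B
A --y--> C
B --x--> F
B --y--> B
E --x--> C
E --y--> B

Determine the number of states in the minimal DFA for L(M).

3

States {G} cannot be reached from the start state, so discard them.
P0 = {A,B,C,E} | {D,F}.
Refine {A,B,C,E} on symbol x: members go to different blocks, giving {A,E} and {B,C}.
No further refinement is possible. Final partition (3 blocks): {A,E} | {D,F} | {B,C}.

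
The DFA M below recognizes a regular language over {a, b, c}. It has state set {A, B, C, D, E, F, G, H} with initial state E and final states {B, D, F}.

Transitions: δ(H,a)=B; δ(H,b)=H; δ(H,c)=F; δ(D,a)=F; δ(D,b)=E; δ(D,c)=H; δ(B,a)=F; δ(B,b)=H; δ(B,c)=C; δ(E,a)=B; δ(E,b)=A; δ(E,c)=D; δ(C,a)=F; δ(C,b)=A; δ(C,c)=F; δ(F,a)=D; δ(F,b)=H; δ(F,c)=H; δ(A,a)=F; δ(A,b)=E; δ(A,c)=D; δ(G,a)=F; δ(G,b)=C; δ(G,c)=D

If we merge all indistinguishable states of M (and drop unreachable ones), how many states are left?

2

States {G} cannot be reached from the start state, so discard them.
Initial partition by acceptance: {B,D,F} | {A,C,E,H}.
The partition is now stable with 2 blocks: {B,D,F} | {A,C,E,H}.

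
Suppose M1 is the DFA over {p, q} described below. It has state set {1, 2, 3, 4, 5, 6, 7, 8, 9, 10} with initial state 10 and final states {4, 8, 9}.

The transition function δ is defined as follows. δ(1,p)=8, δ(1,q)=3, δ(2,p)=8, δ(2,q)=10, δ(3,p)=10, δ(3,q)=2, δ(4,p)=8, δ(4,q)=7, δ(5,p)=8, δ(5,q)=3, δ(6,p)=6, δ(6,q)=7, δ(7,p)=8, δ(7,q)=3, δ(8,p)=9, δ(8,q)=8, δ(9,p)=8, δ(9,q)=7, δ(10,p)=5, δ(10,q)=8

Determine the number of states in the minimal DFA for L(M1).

6

Reachable states from the start: {2,3,5,7,8,9,10}. Unreachable: {1,4,6} — drop them.
Initial partition by acceptance: {8,9} | {2,3,5,7,10}.
On input q, block {8,9} splits into {8} and {9}.
Split {2,3,5,7,10} by δ(·,p) → {2,5,7} and {3,10}.
Refine {3,10} on symbol p: members go to different blocks, giving {3} and {10}.
On input q, block {2,5,7} splits into {5,7} and {2}.
No further refinement is possible. Final partition (6 blocks): {8} | {5,7} | {9} | {3} | {10} | {2}.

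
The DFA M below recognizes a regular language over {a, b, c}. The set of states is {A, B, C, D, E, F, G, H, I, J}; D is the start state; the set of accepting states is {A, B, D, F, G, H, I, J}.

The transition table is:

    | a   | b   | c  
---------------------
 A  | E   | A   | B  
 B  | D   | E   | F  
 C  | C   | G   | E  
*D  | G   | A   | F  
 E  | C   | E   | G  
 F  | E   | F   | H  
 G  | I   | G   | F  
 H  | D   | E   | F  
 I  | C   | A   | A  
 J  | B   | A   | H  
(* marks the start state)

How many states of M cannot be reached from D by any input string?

Starting at D and following transitions, the reachable set is {A, B, C, D, E, F, G, H, I}. That leaves J unreachable — 1 in total.

1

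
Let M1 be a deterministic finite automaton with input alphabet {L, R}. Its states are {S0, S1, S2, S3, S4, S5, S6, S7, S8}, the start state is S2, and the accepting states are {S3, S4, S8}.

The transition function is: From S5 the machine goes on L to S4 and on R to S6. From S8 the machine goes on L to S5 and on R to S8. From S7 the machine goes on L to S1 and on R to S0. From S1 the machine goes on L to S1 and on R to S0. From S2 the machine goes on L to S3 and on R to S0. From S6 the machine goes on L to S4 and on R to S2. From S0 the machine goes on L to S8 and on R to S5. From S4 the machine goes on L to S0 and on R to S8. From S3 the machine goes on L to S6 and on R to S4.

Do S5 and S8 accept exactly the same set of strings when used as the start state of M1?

States {S1,S7} cannot be reached from the start state, so discard them.
Initial partition by acceptance: {S3,S4,S8} | {S0,S2,S5,S6}.
No further refinement is possible. Final partition (2 blocks): {S3,S4,S8} | {S0,S2,S5,S6}.
S5 and S8 end up in different blocks, so they are distinguishable. For instance, the string 'ε' is accepted from only S8.

No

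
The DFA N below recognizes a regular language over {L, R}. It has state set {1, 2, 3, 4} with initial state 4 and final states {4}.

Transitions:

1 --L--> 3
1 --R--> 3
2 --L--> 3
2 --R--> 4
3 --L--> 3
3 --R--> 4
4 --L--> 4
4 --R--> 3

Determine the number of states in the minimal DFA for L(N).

2

Reachable states from the start: {3,4}. Unreachable: {1,2} — drop them.
P0 = {4} | {3}.
No further refinement is possible. Final partition (2 blocks): {4} | {3}.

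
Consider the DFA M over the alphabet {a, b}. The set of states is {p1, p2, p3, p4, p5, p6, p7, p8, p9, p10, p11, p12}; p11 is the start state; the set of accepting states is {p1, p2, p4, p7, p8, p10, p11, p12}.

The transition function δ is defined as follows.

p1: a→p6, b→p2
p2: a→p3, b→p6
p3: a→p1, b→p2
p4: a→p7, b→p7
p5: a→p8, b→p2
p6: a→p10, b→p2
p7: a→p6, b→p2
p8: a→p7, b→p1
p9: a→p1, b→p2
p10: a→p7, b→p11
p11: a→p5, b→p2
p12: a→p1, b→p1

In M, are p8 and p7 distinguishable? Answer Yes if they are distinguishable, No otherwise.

First remove the unreachable states {p4,p9,p12}; 9 states remain.
Start with accepting vs non-accepting: {p1,p2,p7,p8,p10,p11} | {p3,p5,p6}.
Refine {p1,p2,p7,p8,p10,p11} on symbol a: members go to different blocks, giving {p1,p2,p7,p11} and {p8,p10}.
On input b, block {p1,p2,p7,p11} splits into {p1,p7,p11} and {p2}.
Split {p3,p5,p6} by δ(·,a) → {p5,p6} and {p3}.
Stable partition: {p1,p7,p11} | {p5,p6} | {p8,p10} | {p2} | {p3} — 5 equivalence classes.
p8 and p7 end up in different blocks, so they are distinguishable. For instance, the string 'a' is accepted from only p8.

Yes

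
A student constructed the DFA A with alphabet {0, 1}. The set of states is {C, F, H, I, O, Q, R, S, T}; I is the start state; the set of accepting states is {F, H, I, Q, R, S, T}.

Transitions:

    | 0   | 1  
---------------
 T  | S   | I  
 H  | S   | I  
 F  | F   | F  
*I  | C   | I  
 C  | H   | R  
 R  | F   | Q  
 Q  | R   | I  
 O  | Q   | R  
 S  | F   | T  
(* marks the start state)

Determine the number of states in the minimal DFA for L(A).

Reachable states from the start: {C,F,H,I,Q,R,S,T}. Unreachable: {O} — drop them.
Initial partition by acceptance: {F,H,I,Q,R,S,T} | {C}.
Refine {F,H,I,Q,R,S,T} on symbol 0: members go to different blocks, giving {F,H,Q,R,S,T} and {I}.
Refine {F,H,Q,R,S,T} on symbol 1: members go to different blocks, giving {F,R,S} and {H,Q,T}.
On input 1, block {F,R,S} splits into {R,S} and {F}.
The partition is now stable with 5 blocks: {R,S} | {C} | {I} | {H,Q,T} | {F}.

5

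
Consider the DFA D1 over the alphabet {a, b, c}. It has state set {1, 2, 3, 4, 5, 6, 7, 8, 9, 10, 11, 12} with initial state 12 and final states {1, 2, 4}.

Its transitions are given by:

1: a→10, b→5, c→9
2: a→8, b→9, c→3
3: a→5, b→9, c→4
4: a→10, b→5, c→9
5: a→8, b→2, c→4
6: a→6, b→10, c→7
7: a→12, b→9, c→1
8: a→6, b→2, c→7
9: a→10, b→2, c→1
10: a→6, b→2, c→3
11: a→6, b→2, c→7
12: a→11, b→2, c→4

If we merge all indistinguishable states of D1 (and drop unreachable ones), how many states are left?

Every state is reachable, so we keep all 12.
Start with accepting vs non-accepting: {1,2,4} | {3,5,6,7,8,9,10,11,12}.
Split {3,5,6,7,8,9,10,11,12} by δ(·,b) → {5,8,9,10,11,12} and {3,6,7}.
Refine {1,2,4} on symbol c: members go to different blocks, giving {1,4} and {2}.
Split {5,8,9,10,11,12} by δ(·,a) → {5,9,12} and {8,10,11}.
Refine {3,6,7} on symbol a: members go to different blocks, giving {3,7} and {6}.
No further refinement is possible. Final partition (6 blocks): {1,4} | {5,9,12} | {3,7} | {2} | {8,10,11} | {6}.

6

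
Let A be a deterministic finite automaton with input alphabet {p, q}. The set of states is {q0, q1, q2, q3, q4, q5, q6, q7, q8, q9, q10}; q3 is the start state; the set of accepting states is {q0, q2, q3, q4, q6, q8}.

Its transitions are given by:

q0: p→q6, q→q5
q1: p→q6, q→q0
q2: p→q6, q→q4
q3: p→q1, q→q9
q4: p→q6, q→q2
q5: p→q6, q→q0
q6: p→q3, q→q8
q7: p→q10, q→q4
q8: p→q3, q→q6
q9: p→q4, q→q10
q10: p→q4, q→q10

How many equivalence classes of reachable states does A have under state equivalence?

First remove the unreachable states {q7}; 10 states remain.
Start with accepting vs non-accepting: {q0,q2,q3,q4,q6,q8} | {q1,q5,q9,q10}.
Split {q0,q2,q3,q4,q6,q8} by δ(·,p) → {q0,q2,q4,q6,q8} and {q3}.
On input p, block {q0,q2,q4,q6,q8} splits into {q0,q2,q4} and {q6,q8}.
Refine {q0,q2,q4} on symbol q: members go to different blocks, giving {q2,q4} and {q0}.
Split {q1,q5,q9,q10} by δ(·,p) → {q1,q5} and {q9,q10}.
No further refinement is possible. Final partition (6 blocks): {q2,q4} | {q1,q5} | {q3} | {q6,q8} | {q0} | {q9,q10}.

6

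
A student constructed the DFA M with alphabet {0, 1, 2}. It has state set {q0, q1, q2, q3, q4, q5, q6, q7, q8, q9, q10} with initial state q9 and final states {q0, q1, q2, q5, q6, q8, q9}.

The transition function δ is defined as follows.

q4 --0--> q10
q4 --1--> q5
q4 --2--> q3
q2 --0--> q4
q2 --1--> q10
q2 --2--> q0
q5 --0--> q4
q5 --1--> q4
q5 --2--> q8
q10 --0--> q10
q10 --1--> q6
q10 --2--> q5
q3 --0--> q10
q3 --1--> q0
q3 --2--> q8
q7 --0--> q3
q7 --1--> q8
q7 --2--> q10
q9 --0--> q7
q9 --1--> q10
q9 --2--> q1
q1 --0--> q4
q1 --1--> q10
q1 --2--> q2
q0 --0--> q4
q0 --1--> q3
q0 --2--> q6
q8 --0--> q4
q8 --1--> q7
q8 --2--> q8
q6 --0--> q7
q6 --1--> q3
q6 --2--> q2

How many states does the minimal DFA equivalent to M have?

P0 = {q0,q1,q2,q5,q6,q8,q9} | {q3,q4,q7,q10}.
Refine {q3,q4,q7,q10} on symbol 2: members go to different blocks, giving {q3,q10} and {q4,q7}.
On input 1, block {q0,q1,q2,q5,q6,q8,q9} splits into {q0,q1,q2,q6,q9} and {q5,q8}.
Stable partition: {q0,q1,q2,q6,q9} | {q3,q10} | {q4,q7} | {q5,q8} — 4 equivalence classes.

4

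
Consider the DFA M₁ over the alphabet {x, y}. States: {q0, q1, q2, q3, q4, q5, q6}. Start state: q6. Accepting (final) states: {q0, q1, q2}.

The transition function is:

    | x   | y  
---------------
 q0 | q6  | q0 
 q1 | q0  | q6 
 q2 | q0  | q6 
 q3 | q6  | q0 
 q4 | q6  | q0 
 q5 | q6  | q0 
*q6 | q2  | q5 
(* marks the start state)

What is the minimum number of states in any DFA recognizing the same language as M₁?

States {q1,q3,q4} cannot be reached from the start state, so discard them.
Initial partition by acceptance: {q0,q2} | {q5,q6}.
Split {q0,q2} by δ(·,x) → {q0} and {q2}.
Refine {q5,q6} on symbol x: members go to different blocks, giving {q5} and {q6}.
No further refinement is possible. Final partition (4 blocks): {q0} | {q5} | {q2} | {q6}.

4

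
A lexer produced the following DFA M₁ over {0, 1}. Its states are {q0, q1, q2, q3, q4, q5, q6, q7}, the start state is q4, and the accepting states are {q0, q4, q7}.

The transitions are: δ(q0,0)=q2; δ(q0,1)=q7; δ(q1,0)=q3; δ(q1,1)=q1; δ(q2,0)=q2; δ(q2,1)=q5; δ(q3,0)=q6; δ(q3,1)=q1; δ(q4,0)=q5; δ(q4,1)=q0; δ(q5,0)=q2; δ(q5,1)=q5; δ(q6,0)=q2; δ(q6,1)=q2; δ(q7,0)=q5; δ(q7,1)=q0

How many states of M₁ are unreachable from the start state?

3

No path from q4 leads to q1, q3, q6; the other 5 states are all reachable.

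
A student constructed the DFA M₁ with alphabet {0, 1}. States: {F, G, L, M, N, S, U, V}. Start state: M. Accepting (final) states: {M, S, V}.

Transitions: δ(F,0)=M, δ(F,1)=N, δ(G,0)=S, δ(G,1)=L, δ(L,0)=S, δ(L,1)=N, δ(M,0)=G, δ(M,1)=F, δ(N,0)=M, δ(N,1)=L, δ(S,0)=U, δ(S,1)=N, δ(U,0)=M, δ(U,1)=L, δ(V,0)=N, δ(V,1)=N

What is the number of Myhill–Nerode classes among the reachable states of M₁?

First remove the unreachable states {V}; 7 states remain.
Initial partition by acceptance: {M,S} | {F,G,L,N,U}.
Stable partition: {M,S} | {F,G,L,N,U} — 2 equivalence classes.

2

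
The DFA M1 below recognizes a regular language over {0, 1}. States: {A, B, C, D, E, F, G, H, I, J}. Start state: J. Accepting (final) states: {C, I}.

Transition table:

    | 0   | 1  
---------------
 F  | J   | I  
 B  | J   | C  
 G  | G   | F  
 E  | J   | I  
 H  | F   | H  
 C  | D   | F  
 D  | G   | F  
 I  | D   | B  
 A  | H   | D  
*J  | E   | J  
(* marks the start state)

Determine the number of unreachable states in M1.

No path from J leads to A, H; the other 8 states are all reachable.

2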